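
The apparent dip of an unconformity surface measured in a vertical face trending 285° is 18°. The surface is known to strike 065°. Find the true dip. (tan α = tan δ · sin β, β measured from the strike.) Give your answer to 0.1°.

26.8°

The section is 40° from the strike.
tan(true dip) = tan 18° / sin 40° = 0.5055
δ = arctan(0.5055) = 26.82°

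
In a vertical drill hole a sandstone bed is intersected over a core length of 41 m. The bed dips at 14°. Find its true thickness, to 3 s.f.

39.8 m

True thickness t = h · cos(dip) = 41 × cos 14°
t = 41 × 0.9703 = 39.782 m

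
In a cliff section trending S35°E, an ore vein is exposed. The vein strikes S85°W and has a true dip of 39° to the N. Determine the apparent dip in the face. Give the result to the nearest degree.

35°

The section lies 60° from the strike.
tan α = tan 39° × sin 60° = 0.8098 × 0.8660 = 0.7013
α = arctan(0.7013) = 35.04°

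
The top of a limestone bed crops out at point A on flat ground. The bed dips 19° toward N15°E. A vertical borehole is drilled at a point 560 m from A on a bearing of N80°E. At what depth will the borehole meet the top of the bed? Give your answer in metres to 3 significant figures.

The hole lies 65° from the dip direction, so the down-dip offset is 560 × cos 65° = 236.67 m.
Depth = down-dip offset × tan(dip) = 236.67 × tan 19° = 236.67 × 0.3443
Depth = 81.49 m

81.5 m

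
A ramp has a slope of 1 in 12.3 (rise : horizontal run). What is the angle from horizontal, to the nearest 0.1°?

tan θ = 1/12.3 = 0.0813
θ = arctan(0.0813) = 4.65°

4.6°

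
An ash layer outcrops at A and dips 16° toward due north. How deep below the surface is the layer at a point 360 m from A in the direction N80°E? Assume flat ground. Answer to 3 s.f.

17.9 m

The hole lies 80° from the dip direction, so the down-dip offset is 360 × cos 80° = 62.51 m.
Depth = down-dip offset × tan(dip) = 62.51 × tan 16° = 62.51 × 0.2867
Depth = 17.93 m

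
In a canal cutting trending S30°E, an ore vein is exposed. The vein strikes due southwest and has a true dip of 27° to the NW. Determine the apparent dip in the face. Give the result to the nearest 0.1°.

26.2°

Angle between strike (due southwest) and section (S30°E): β = 75°.
tan α = tan 27° × sin 75° = 0.5095 × 0.9659 = 0.4922
apparent dip = arctan 0.4922 = 26.20°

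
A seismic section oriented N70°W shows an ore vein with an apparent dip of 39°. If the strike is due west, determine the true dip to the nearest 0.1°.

67.1°

β = acute angle between strike due west and section N70°W = 20°.
tan δ = tan α / sin β = tan 39° / sin 20° = 0.8098 / 0.3420 = 2.3677
δ = arctan(2.3677) = 67.10°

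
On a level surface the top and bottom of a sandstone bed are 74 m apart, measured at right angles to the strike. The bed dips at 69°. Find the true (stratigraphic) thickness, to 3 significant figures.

69.1 m

True thickness t = w · sin(dip) = 74 × sin 69°
t = 74 × 0.9336 = 69.085 m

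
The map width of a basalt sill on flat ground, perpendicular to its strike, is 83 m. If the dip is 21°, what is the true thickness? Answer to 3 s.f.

29.7 m

True thickness t = w · sin(dip) = 83 × sin 21°
t = 83 × 0.3584 = 29.745 m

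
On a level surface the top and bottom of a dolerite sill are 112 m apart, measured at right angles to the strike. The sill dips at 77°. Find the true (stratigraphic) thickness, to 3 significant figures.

109 m

True thickness t = w · sin(dip) = 112 × sin 77°
t = 112 × 0.9744 = 109.129 m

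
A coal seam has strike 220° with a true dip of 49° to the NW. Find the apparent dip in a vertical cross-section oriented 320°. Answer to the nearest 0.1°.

Angle between strike (220°) and section (320°): β = 80°.
tan(apparent dip) = tan 49° · sin 80° = 1.1329
α = arctan(1.1329) = 48.57°

48.6°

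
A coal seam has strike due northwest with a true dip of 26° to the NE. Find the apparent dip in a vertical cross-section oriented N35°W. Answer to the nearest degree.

5°

Angle between strike (due northwest) and section (N35°W): β = 10°.
tan(apparent dip) = tan 26° · sin 10° = 0.0847
α = arctan(0.0847) = 4.84°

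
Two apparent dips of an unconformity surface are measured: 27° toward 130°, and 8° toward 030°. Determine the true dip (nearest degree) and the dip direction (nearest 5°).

Each apparent-dip line lies in the plane. As unit vectors (x east, y north, z up), v₁ plunges 27°→130° and v₂ plunges 8°→030°.
n = v₁ × v₂ = (0.469, -0.130, 0.869) (taken with n_z > 0).
Dip δ = arctan(|n_h|/n_z) = arctan(0.487/0.869) = 29.3°.
Dip direction = azimuth of (n_x, n_y) = atan2(0.469, -0.130) = 105°.

true dip 29°, dip direction 105°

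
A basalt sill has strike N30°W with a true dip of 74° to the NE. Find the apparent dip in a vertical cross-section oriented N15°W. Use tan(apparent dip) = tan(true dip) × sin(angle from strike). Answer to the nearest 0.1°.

42.1°

The section lies 15° from the strike.
tan(apparent dip) = tan 74° · sin 15° = 0.9026
apparent dip = arctan 0.9026 = 42.07°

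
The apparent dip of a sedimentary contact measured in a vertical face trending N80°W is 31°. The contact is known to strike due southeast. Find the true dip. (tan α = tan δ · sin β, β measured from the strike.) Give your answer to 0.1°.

The section is 35° from the strike.
tan δ = tan α / sin β = tan 31° / sin 35° = 0.6009 / 0.5736 = 1.0476
δ = arctan(1.0476) = 46.33°

46.3°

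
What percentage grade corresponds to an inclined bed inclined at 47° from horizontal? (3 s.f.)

grade % = 100 × tan 47° = 100 × 1.0724

107%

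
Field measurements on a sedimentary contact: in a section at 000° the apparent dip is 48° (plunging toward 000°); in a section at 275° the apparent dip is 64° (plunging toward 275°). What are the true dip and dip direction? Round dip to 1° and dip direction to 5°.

Represent each trace as a vector plunging at its apparent dip toward its trend (east-north-up frame): v₁ = (0.000, 0.669, -0.743), v₂ = (-0.437, 0.038, -0.899).
n = v₁ × v₂ = (-0.573, 0.325, 0.292) (taken with n_z > 0).
Dip δ = arctan(|n_h|/n_z) = arctan(0.659/0.292) = 66.1°.
Dip direction = azimuth of (n_x, n_y) = atan2(-0.573, 0.325) = 300°.

true dip 66°, dip direction 300°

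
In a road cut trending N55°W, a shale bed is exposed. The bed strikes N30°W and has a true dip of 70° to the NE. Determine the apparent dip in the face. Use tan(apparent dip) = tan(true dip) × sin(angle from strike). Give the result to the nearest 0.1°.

49.3°

The strike is N30°W and the section trends N55°W; the acute angle between them is β = 25°.
tan(apparent dip) = tan 70° · sin 25° = 1.1611
apparent dip = arctan 1.1611 = 49.26°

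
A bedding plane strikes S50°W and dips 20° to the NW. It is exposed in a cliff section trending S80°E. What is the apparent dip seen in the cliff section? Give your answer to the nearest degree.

The strike is S50°W and the section trends S80°E; the acute angle between them is β = 50°.
tan(apparent dip) = tan 20° · sin 50° = 0.2788
apparent dip = arctan 0.2788 = 15.58°

16°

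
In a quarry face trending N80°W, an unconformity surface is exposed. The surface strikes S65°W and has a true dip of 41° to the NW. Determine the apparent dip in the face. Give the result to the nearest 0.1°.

26.5°

Angle between strike (S65°W) and section (N80°W): β = 35°.
tan α = tan 41° × sin 35° = 0.8693 × 0.5736 = 0.4986
α = arctan(0.4986) = 26.50°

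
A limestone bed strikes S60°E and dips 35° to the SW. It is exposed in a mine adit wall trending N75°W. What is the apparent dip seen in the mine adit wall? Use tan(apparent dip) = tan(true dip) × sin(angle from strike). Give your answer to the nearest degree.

The strike is S60°E and the section trends N75°W; the acute angle between them is β = 15°.
tan α = tan 35° × sin 15° = 0.7002 × 0.2588 = 0.1812
α = arctan(0.1812) = 10.27°

10°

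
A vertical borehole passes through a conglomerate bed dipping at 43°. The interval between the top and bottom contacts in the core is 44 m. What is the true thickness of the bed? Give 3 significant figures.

True thickness t = h · cos(dip) = 44 × cos 43°
t = 44 × 0.7314 = 32.180 m

32.2 m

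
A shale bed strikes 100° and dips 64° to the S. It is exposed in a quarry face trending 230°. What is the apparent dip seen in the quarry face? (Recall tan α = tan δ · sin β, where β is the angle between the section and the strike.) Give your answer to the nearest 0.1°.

The strike is 100° and the section trends 230°; the acute angle between them is β = 50°.
tan(apparent dip) = tan 64° · sin 50° = 1.5706
apparent dip = arctan 1.5706 = 57.52°

57.5°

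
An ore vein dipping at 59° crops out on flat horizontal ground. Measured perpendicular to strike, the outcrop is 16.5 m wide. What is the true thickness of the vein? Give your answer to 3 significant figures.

True thickness t = w · sin(dip) = 16.5 × sin 59°
t = 16.5 × 0.8572 = 14.143 m

14.1 m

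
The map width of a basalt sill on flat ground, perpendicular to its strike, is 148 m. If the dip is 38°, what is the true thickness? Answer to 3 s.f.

91.1 m

True thickness t = w · sin(dip) = 148 × sin 38°
t = 148 × 0.6157 = 91.118 m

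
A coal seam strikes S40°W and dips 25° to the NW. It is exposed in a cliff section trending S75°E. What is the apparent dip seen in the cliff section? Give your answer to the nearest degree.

23°

The section lies 65° from the strike.
tan α = tan 25° × sin 65° = 0.4663 × 0.9063 = 0.4226
apparent dip = arctan 0.4226 = 22.91°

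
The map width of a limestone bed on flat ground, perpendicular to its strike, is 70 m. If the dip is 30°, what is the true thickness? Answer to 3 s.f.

35.0 m

True thickness t = w · sin(dip) = 70 × sin 30°
t = 70 × 0.5000 = 35.000 m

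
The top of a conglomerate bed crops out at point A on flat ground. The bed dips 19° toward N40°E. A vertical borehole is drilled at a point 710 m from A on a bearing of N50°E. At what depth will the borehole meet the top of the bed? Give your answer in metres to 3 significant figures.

241 m

The hole lies 10° from the dip direction, so the down-dip offset is 710 × cos 10° = 699.21 m.
Depth = down-dip offset × tan(dip) = 699.21 × tan 19° = 699.21 × 0.3443
Depth = 240.76 m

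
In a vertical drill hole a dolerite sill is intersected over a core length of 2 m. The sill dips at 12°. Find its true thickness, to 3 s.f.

1.96 m

True thickness t = h · cos(dip) = 2 × cos 12°
t = 2 × 0.9781 = 1.956 m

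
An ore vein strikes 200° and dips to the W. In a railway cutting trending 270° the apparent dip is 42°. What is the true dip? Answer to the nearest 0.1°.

43.8°

The section is 70° from the strike.
tan δ = tan α / sin β = tan 42° / sin 70° = 0.9004 / 0.9397 = 0.9582
true dip = arctan 0.9582 = 43.78°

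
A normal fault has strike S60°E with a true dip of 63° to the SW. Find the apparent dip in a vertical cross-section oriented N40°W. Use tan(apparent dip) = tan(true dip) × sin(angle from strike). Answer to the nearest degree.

34°

Angle between strike (S60°E) and section (N40°W): β = 20°.
tan α = tan 63° × sin 20° = 1.9626 × 0.3420 = 0.6713
apparent dip = arctan 0.6713 = 33.87°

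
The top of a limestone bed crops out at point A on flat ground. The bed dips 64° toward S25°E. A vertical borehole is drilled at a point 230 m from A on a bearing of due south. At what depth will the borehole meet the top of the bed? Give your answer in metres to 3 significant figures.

The hole lies 25° from the dip direction, so the down-dip offset is 230 × cos 25° = 208.45 m.
Depth = down-dip offset × tan(dip) = 208.45 × tan 64° = 208.45 × 2.0503
Depth = 427.39 m

427 m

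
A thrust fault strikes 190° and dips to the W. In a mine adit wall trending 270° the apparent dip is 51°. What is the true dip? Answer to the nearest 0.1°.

The section is 80° from the strike.
tan(true dip) = tan 51° / sin 80° = 1.2539
δ = arctan(1.2539) = 51.43°

51.4°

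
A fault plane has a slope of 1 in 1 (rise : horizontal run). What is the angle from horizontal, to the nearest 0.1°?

tan θ = 1/1 = 1.0000
θ = arctan(1.0000) = 45.00°

45.0°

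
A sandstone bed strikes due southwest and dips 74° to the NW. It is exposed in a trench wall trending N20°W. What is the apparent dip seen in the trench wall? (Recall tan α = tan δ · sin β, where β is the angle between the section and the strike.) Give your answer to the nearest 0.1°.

Angle between strike (due southwest) and section (N20°W): β = 65°.
tan α = tan 74° × sin 65° = 3.4874 × 0.9063 = 3.1607
α = arctan(3.1607) = 72.44°

72.4°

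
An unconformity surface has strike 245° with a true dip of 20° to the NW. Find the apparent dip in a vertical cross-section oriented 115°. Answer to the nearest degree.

16°

The strike is 245° and the section trends 115°; the acute angle between them is β = 50°.
tan(apparent dip) = tan 20° · sin 50° = 0.2788
apparent dip = arctan 0.2788 = 15.58°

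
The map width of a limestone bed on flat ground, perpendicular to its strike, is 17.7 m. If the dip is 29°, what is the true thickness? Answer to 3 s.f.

8.58 m

True thickness t = w · sin(dip) = 17.7 × sin 29°
t = 17.7 × 0.4848 = 8.581 m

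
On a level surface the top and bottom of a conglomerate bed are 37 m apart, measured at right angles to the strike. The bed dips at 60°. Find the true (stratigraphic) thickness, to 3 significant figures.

32.0 m

True thickness t = w · sin(dip) = 37 × sin 60°
t = 37 × 0.8660 = 32.043 m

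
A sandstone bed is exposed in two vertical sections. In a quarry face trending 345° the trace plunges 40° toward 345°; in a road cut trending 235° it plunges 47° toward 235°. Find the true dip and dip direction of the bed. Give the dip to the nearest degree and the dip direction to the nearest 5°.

Each apparent-dip line lies in the plane. As unit vectors (x east, y north, z up), v₁ plunges 40°→345° and v₂ plunges 47°→235°.
n = v₁ × v₂ = (-0.793, 0.214, 0.491) (taken with n_z > 0).
Dip δ = arctan(|n_h|/n_z) = arctan(0.821/0.491) = 59.1°.
Dip direction = atan2(-0.793, 0.214) = 285° (azimuth of n's horizontal projection).

true dip 59°, dip direction 285°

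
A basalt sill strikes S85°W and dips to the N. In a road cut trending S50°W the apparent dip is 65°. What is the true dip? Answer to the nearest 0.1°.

The section is 35° from the strike.
tan δ = tan α / sin β = tan 65° / sin 35° = 2.1445 / 0.5736 = 3.7388
true dip = arctan 3.7388 = 75.03°

75.0°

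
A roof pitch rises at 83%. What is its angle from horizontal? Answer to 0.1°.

39.7°

tan θ = 83/100 = 0.8300
θ = arctan(0.8300) = 39.69°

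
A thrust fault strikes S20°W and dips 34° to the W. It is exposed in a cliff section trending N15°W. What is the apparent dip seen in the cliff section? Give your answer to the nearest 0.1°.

21.2°

The section lies 35° from the strike.
tan α = tan 34° × sin 35° = 0.6745 × 0.5736 = 0.3869
α = arctan(0.3869) = 21.15°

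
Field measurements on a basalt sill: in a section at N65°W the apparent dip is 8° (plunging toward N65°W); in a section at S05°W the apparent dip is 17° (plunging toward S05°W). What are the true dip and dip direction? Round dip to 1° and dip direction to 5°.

Each apparent-dip line lies in the plane. As unit vectors (x east, y north, z up), v₁ plunges 8°→N65°W and v₂ plunges 17°→S05°W.
Cross product v₁ × v₂ gives the pole to the plane: n ∝ (-0.255, -0.251, 0.890).
True dip = arccos(n_z / |n|) = arccos(0.9279) = 21.9°.
The horizontal component of n points toward azimuth atan2(n_x, n_y) = 225°, the dip direction.

true dip 22°, dip direction 225°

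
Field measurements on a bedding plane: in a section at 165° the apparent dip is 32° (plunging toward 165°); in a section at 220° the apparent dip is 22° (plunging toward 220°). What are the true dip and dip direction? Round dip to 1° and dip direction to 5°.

Represent each trace as a vector plunging at its apparent dip toward its trend (east-north-up frame): v₁ = (0.219, -0.819, -0.530), v₂ = (-0.596, -0.710, -0.375).
Cross product v₁ × v₂ gives the pole to the plane: n ∝ (0.070, -0.398, 0.644).
Dip δ = arctan(|n_h|/n_z) = arctan(0.404/0.644) = 32.1°.
Dip direction = azimuth of (n_x, n_y) = atan2(0.070, -0.398) = 170°.

true dip 32°, dip direction 170°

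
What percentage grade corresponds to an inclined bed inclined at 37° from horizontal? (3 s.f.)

grade % = 100 × tan 37° = 100 × 0.7536

75.4%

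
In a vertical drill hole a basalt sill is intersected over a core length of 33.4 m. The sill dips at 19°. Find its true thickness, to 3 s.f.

True thickness t = h · cos(dip) = 33.4 × cos 19°
t = 33.4 × 0.9455 = 31.580 m

31.6 m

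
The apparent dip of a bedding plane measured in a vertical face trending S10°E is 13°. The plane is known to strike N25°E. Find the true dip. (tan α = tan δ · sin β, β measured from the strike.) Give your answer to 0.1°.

β = acute angle between strike N25°E and section S10°E = 35°.
tan(true dip) = tan 13° / sin 35° = 0.4025
δ = arctan(0.4025) = 21.93°

21.9°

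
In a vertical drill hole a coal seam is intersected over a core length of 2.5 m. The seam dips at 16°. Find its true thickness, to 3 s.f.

True thickness t = h · cos(dip) = 2.5 × cos 16°
t = 2.5 × 0.9613 = 2.403 m

2.40 m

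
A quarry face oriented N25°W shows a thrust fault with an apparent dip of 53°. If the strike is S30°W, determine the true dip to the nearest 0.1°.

58.3°

β = acute angle between strike S30°W and section N25°W = 55°.
tan δ = tan α / sin β = tan 53° / sin 55° = 1.3270 / 0.8192 = 1.6200
true dip = arctan 1.6200 = 58.31°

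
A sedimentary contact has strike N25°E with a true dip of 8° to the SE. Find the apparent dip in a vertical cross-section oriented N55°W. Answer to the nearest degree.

8°

Angle between strike (N25°E) and section (N55°W): β = 80°.
tan α = tan 8° × sin 80° = 0.1405 × 0.9848 = 0.1384
apparent dip = arctan 0.1384 = 7.88°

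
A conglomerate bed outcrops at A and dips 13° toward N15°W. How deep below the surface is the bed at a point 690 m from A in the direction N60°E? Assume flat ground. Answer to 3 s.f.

41.2 m

The hole lies 75° from the dip direction, so the down-dip offset is 690 × cos 75° = 178.59 m.
Depth = down-dip offset × tan(dip) = 178.59 × tan 13° = 178.59 × 0.2309
Depth = 41.23 m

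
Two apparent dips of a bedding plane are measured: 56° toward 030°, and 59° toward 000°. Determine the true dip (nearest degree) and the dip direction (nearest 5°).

The two traces are lines in the plane: v₁ = (sin 30°·cos 56°, cos 30°·cos 56°, −sin 56°), v₂ = (sin 0°·cos 59°, cos 0°·cos 59°, −sin 59°).
The plane normal is n = v₁ × v₂ ∝ (0.012, 0.240, 0.144).
tan δ = √(n_x²+n_y²)/n_z = 0.240/0.144, so δ = 59.0°.
Dip direction = azimuth of (n_x, n_y) = atan2(0.012, 0.240) = 3°.

true dip 59°, dip direction 005°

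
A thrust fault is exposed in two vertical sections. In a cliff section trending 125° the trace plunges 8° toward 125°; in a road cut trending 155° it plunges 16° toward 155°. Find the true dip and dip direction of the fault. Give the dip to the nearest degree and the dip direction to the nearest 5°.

true dip 20°, dip direction 190°

The two traces are lines in the plane: v₁ = (sin 125°·cos 8°, cos 125°·cos 8°, −sin 8°), v₂ = (sin 155°·cos 16°, cos 155°·cos 16°, −sin 16°).
The plane normal is n = v₁ × v₂ ∝ (-0.035, -0.167, 0.476).
Dip δ = arctan(|n_h|/n_z) = arctan(0.171/0.476) = 19.7°.
Dip direction = azimuth of (n_x, n_y) = atan2(-0.035, -0.167) = 192°.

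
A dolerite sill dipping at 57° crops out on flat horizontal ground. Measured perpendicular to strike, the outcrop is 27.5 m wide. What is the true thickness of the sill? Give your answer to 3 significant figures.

23.1 m

True thickness t = w · sin(dip) = 27.5 × sin 57°
t = 27.5 × 0.8387 = 23.063 m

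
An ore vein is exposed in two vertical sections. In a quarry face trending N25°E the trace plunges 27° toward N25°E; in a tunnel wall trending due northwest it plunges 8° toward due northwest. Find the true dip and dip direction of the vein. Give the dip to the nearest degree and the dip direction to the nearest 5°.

Each apparent-dip line lies in the plane. As unit vectors (x east, y north, z up), v₁ plunges 27°→N25°E and v₂ plunges 8°→due northwest.
Cross product v₁ × v₂ gives the pole to the plane: n ∝ (0.206, 0.370, 0.829).
True dip = arccos(n_z / |n|) = arccos(0.8906) = 27.1°.
Dip direction = atan2(0.206, 0.370) = 29° (azimuth of n's horizontal projection).

true dip 27°, dip direction 030°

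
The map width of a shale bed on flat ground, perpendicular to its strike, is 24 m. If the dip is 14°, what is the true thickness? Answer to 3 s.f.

5.81 m

True thickness t = w · sin(dip) = 24 × sin 14°
t = 24 × 0.2419 = 5.806 m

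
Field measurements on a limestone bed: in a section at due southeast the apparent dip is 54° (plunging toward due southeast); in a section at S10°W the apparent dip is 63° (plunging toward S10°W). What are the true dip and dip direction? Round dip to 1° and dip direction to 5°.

Each apparent-dip line lies in the plane. As unit vectors (x east, y north, z up), v₁ plunges 54°→due southeast and v₂ plunges 63°→S10°W.
Cross product v₁ × v₂ gives the pole to the plane: n ∝ (-0.009, -0.434, 0.219).
True dip = arccos(n_z / |n|) = arccos(0.4497) = 63.3°.
Dip direction = azimuth of (n_x, n_y) = atan2(-0.009, -0.434) = 181°.

true dip 63°, dip direction 180°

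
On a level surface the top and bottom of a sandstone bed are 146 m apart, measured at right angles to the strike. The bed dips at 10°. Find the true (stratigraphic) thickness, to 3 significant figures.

25.4 m

True thickness t = w · sin(dip) = 146 × sin 10°
t = 146 × 0.1736 = 25.353 m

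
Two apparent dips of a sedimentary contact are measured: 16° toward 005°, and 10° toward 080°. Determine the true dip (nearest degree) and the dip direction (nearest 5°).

true dip 17°, dip direction 025°

The two traces are lines in the plane: v₁ = (sin 5°·cos 16°, cos 5°·cos 16°, −sin 16°), v₂ = (sin 80°·cos 10°, cos 80°·cos 10°, −sin 10°).
n = v₁ × v₂ = (0.119, 0.253, 0.914) (taken with n_z > 0).
tan δ = √(n_x²+n_y²)/n_z = 0.279/0.914, so δ = 17.0°.
Dip direction = azimuth of (n_x, n_y) = atan2(0.119, 0.253) = 25°.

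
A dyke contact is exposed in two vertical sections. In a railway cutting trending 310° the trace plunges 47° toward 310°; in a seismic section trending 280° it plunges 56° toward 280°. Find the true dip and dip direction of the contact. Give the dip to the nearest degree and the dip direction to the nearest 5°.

true dip 57°, dip direction 265°

The two traces are lines in the plane: v₁ = (sin 310°·cos 47°, cos 310°·cos 47°, −sin 47°), v₂ = (sin 280°·cos 56°, cos 280°·cos 56°, −sin 56°).
Cross product v₁ × v₂ gives the pole to the plane: n ∝ (-0.292, -0.030, 0.191).
tan δ = √(n_x²+n_y²)/n_z = 0.294/0.191, so δ = 57.0°.
The horizontal component of n points toward azimuth atan2(n_x, n_y) = 264°, the dip direction.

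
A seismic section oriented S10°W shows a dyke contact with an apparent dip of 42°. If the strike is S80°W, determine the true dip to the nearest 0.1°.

43.8°

The section is 70° from the strike.
tan(true dip) = tan 42° / sin 70° = 0.9582
true dip = arctan 0.9582 = 43.78°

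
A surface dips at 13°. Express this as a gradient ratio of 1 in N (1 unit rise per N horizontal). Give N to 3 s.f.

1 in 4.33

1 : N means tan θ = 1/N, so N = 1/tan 13° = 1/0.2309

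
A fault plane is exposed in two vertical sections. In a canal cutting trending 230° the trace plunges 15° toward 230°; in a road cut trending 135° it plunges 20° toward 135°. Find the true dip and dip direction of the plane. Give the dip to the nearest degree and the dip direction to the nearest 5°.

true dip 25°, dip direction 175°

Represent each trace as a vector plunging at its apparent dip toward its trend (east-north-up frame): v₁ = (-0.740, -0.621, -0.259), v₂ = (0.664, -0.664, -0.342).
The plane normal is n = v₁ × v₂ ∝ (0.040, -0.425, 0.904).
True dip = arccos(n_z / |n|) = arccos(0.9043) = 25.3°.
The horizontal component of n points toward azimuth atan2(n_x, n_y) = 175°, the dip direction.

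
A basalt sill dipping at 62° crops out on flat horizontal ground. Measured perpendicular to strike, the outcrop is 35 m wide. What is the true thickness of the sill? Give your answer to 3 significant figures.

30.9 m

True thickness t = w · sin(dip) = 35 × sin 62°
t = 35 × 0.8829 = 30.903 m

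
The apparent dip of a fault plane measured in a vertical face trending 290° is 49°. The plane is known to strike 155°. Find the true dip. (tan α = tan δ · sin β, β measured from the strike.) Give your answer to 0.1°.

58.4°

β = acute angle between strike 155° and section 290° = 45°.
tan δ = tan α / sin β = tan 49° / sin 45° = 1.1504 / 0.7071 = 1.6269
δ = arctan(1.6269) = 58.42°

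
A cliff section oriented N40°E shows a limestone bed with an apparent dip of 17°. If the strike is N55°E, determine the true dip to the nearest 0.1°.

49.8°

β = acute angle between strike N55°E and section N40°E = 15°.
tan(true dip) = tan 17° / sin 15° = 1.1813
true dip = arctan 1.1813 = 49.75°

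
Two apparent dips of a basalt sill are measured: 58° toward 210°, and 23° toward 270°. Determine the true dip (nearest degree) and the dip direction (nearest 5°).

true dip 59°, dip direction 195°

Represent each trace as a vector plunging at its apparent dip toward its trend (east-north-up frame): v₁ = (-0.265, -0.459, -0.848), v₂ = (-0.921, -0.000, -0.391).
The plane normal is n = v₁ × v₂ ∝ (-0.179, -0.677, 0.422).
True dip = arccos(n_z / |n|) = arccos(0.5164) = 58.9°.
Dip direction = atan2(-0.179, -0.677) = 195° (azimuth of n's horizontal projection).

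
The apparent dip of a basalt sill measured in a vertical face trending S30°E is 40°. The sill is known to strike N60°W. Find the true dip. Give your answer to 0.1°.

59.2°

The section is 30° from the strike.
tan δ = tan α / sin β = tan 40° / sin 30° = 0.8391 / 0.5000 = 1.6782
true dip = arctan 1.6782 = 59.21°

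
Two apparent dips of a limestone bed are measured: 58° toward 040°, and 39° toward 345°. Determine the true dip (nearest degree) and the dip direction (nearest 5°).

Each apparent-dip line lies in the plane. As unit vectors (x east, y north, z up), v₁ plunges 58°→040° and v₂ plunges 39°→345°.
The plane normal is n = v₁ × v₂ ∝ (0.381, 0.385, 0.337).
True dip = arccos(n_z / |n|) = arccos(0.5286) = 58.1°.
Dip direction = azimuth of (n_x, n_y) = atan2(0.381, 0.385) = 45°.

true dip 58°, dip direction 045°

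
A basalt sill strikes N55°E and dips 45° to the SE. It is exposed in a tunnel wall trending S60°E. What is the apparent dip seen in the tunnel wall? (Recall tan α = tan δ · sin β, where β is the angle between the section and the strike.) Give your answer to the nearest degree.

The strike is N55°E and the section trends S60°E; the acute angle between them is β = 65°.
tan α = tan 45° × sin 65° = 1.0000 × 0.9063 = 0.9063
α = arctan(0.9063) = 42.19°

42°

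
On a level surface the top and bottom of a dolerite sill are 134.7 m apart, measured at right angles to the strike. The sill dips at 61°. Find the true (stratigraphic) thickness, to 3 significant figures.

True thickness t = w · sin(dip) = 134.7 × sin 61°
t = 134.7 × 0.8746 = 117.811 m

118 m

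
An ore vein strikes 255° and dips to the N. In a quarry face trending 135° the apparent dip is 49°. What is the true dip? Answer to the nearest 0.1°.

The section is 60° from the strike.
tan(true dip) = tan 49° / sin 60° = 1.3283
true dip = arctan 1.3283 = 53.03°

53.0°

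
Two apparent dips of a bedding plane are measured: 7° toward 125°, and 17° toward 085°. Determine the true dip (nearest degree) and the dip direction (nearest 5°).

true dip 19°, dip direction 055°

Represent each trace as a vector plunging at its apparent dip toward its trend (east-north-up frame): v₁ = (0.813, -0.569, -0.122), v₂ = (0.953, 0.083, -0.292).
The plane normal is n = v₁ × v₂ ∝ (0.177, 0.122, 0.610).
True dip = arccos(n_z / |n|) = arccos(0.9434) = 19.4°.
The horizontal component of n points toward azimuth atan2(n_x, n_y) = 55°, the dip direction.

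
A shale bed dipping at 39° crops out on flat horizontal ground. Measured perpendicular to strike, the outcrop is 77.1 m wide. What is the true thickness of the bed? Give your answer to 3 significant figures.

True thickness t = w · sin(dip) = 77.1 × sin 39°
t = 77.1 × 0.6293 = 48.521 m

48.5 m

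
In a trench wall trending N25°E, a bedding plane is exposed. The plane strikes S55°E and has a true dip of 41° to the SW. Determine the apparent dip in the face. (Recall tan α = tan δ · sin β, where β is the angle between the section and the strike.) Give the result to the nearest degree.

41°

The section lies 80° from the strike.
tan α = tan 41° × sin 80° = 0.8693 × 0.9848 = 0.8561
apparent dip = arctan 0.8561 = 40.57°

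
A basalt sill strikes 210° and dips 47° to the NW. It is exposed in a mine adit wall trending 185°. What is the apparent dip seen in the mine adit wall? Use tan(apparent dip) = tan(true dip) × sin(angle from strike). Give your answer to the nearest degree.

The strike is 210° and the section trends 185°; the acute angle between them is β = 25°.
tan α = tan 47° × sin 25° = 1.0724 × 0.4226 = 0.4532
apparent dip = arctan 0.4532 = 24.38°

24°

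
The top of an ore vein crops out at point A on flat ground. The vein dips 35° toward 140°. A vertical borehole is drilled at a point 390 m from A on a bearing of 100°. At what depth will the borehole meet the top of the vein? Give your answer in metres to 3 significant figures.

209 m

The hole lies 40° from the dip direction, so the down-dip offset is 390 × cos 40° = 298.76 m.
Depth = down-dip offset × tan(dip) = 298.76 × tan 35° = 298.76 × 0.7002
Depth = 209.19 m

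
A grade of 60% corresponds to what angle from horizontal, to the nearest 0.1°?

31.0°

tan θ = 60/100 = 0.6000
θ = arctan(0.6000) = 30.96°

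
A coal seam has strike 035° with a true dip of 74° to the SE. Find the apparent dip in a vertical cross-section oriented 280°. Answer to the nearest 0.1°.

Angle between strike (035°) and section (280°): β = 65°.
tan α = tan 74° × sin 65° = 3.4874 × 0.9063 = 3.1607
α = arctan(3.1607) = 72.44°

72.4°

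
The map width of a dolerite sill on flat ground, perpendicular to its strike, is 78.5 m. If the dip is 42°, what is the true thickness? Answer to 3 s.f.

52.5 m

True thickness t = w · sin(dip) = 78.5 × sin 42°
t = 78.5 × 0.6691 = 52.527 m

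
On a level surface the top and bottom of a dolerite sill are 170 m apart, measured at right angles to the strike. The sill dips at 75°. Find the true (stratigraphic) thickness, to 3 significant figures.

164 m

True thickness t = w · sin(dip) = 170 × sin 75°
t = 170 × 0.9659 = 164.207 m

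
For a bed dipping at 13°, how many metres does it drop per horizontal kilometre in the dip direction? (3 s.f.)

231 m

drop per km = 1000 × tan 13° = 1000 × 0.2309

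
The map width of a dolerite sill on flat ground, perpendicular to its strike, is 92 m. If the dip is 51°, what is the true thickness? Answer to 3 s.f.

True thickness t = w · sin(dip) = 92 × sin 51°
t = 92 × 0.7771 = 71.497 m

71.5 m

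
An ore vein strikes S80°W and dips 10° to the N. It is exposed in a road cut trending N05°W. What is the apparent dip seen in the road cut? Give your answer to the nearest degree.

Angle between strike (S80°W) and section (N05°W): β = 85°.
tan(apparent dip) = tan 10° · sin 85° = 0.1757
apparent dip = arctan 0.1757 = 9.96°

10°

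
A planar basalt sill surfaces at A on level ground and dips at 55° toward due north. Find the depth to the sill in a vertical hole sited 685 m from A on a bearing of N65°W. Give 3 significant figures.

413 m

The hole lies 65° from the dip direction, so the down-dip offset is 685 × cos 65° = 289.49 m.
Depth = down-dip offset × tan(dip) = 289.49 × tan 55° = 289.49 × 1.4281
Depth = 413.44 m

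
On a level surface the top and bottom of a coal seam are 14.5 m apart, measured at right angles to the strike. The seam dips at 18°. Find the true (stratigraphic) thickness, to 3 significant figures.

4.48 m

True thickness t = w · sin(dip) = 14.5 × sin 18°
t = 14.5 × 0.3090 = 4.481 m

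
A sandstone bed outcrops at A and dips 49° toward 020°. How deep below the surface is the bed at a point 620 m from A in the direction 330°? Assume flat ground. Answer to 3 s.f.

The hole lies 50° from the dip direction, so the down-dip offset is 620 × cos 50° = 398.53 m.
Depth = down-dip offset × tan(dip) = 398.53 × tan 49° = 398.53 × 1.1504
Depth = 458.45 m

458 m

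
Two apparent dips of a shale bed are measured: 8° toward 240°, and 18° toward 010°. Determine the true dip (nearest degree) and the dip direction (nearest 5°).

true dip 29°, dip direction 315°

Each apparent-dip line lies in the plane. As unit vectors (x east, y north, z up), v₁ plunges 8°→240° and v₂ plunges 18°→010°.
n = v₁ × v₂ = (-0.283, 0.288, 0.721) (taken with n_z > 0).
tan δ = √(n_x²+n_y²)/n_z = 0.404/0.721, so δ = 29.2°.
The horizontal component of n points toward azimuth atan2(n_x, n_y) = 315°, the dip direction.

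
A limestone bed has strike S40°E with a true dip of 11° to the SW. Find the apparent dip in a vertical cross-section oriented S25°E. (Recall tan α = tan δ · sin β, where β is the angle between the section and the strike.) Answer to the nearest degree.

Angle between strike (S40°E) and section (S25°E): β = 15°.
tan(apparent dip) = tan 11° · sin 15° = 0.0503
α = arctan(0.0503) = 2.88°

3°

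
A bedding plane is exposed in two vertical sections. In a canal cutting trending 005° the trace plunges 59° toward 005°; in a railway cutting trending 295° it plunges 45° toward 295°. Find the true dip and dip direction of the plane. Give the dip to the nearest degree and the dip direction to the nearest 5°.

true dip 60°, dip direction 350°

Each apparent-dip line lies in the plane. As unit vectors (x east, y north, z up), v₁ plunges 59°→005° and v₂ plunges 45°→295°.
The plane normal is n = v₁ × v₂ ∝ (-0.107, 0.581, 0.342).
Dip δ = arctan(|n_h|/n_z) = arctan(0.591/0.342) = 59.9°.
The horizontal component of n points toward azimuth atan2(n_x, n_y) = 350°, the dip direction.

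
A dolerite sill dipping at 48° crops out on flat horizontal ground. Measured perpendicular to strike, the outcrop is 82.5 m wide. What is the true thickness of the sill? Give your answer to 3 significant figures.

61.3 m

True thickness t = w · sin(dip) = 82.5 × sin 48°
t = 82.5 × 0.7431 = 61.309 m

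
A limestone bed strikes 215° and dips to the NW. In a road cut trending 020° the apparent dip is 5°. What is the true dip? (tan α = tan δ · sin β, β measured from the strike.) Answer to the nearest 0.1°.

18.7°

The section is 15° from the strike.
tan(true dip) = tan 5° / sin 15° = 0.3380
true dip = arctan 0.3380 = 18.68°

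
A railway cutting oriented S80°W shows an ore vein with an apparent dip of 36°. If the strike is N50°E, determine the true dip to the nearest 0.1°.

β = acute angle between strike N50°E and section S80°W = 30°.
tan(true dip) = tan 36° / sin 30° = 1.4531
δ = arctan(1.4531) = 55.46°

55.5°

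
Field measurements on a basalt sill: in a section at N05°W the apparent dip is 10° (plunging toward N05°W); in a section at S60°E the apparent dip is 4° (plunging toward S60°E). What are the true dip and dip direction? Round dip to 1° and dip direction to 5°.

The two traces are lines in the plane: v₁ = (sin 355°·cos 10°, cos 355°·cos 10°, −sin 10°), v₂ = (sin 120°·cos 4°, cos 120°·cos 4°, −sin 4°).
The plane normal is n = v₁ × v₂ ∝ (0.155, 0.156, 0.805).
True dip = arccos(n_z / |n|) = arccos(0.9646) = 15.3°.
Dip direction = azimuth of (n_x, n_y) = atan2(0.155, 0.156) = 45°.

true dip 15°, dip direction 045°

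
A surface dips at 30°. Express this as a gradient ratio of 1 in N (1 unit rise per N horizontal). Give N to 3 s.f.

1 : N means tan θ = 1/N, so N = 1/tan 30° = 1/0.5774

1 in 1.73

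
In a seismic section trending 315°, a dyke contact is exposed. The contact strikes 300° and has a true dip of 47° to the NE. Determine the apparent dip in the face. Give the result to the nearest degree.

The strike is 300° and the section trends 315°; the acute angle between them is β = 15°.
tan(apparent dip) = tan 47° · sin 15° = 0.2775
α = arctan(0.2775) = 15.51°

16°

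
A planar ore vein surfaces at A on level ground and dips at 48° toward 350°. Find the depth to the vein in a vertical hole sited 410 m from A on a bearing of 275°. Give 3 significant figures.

The hole lies 75° from the dip direction, so the down-dip offset is 410 × cos 75° = 106.12 m.
Depth = down-dip offset × tan(dip) = 106.12 × tan 48° = 106.12 × 1.1106
Depth = 117.85 m

118 m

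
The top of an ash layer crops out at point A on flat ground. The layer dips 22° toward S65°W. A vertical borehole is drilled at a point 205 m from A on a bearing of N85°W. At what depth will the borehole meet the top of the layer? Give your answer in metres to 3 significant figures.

The hole lies 30° from the dip direction, so the down-dip offset is 205 × cos 30° = 177.54 m.
Depth = down-dip offset × tan(dip) = 177.54 × tan 22° = 177.54 × 0.4040
Depth = 71.73 m

71.7 m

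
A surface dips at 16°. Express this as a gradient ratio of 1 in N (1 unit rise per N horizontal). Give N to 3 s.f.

1 : N means tan θ = 1/N, so N = 1/tan 16° = 1/0.2867

1 in 3.49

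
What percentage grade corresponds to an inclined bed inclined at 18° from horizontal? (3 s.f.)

32.5%

grade % = 100 × tan 18° = 100 × 0.3249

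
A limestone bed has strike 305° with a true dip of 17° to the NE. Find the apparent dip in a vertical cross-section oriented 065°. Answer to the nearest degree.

15°

The section lies 60° from the strike.
tan α = tan 17° × sin 60° = 0.3057 × 0.8660 = 0.2648
α = arctan(0.2648) = 14.83°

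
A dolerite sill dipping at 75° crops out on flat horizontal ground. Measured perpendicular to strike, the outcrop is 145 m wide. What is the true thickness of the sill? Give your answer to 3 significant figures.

140 m

True thickness t = w · sin(dip) = 145 × sin 75°
t = 145 × 0.9659 = 140.059 m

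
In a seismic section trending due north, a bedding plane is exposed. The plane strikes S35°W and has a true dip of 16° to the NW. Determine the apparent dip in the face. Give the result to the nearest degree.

9°

The strike is S35°W and the section trends due north; the acute angle between them is β = 35°.
tan(apparent dip) = tan 16° · sin 35° = 0.1645
apparent dip = arctan 0.1645 = 9.34°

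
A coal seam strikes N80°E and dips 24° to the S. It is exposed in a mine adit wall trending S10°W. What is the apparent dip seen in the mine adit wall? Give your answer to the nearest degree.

23°

The strike is N80°E and the section trends S10°W; the acute angle between them is β = 70°.
tan α = tan 24° × sin 70° = 0.4452 × 0.9397 = 0.4184
apparent dip = arctan 0.4184 = 22.70°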